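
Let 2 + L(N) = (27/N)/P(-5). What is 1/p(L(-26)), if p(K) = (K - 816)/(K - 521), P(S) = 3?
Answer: 13607/21277 ≈ 0.63952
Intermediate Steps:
L(N) = -2 + 9/N (L(N) = -2 + (27/N)/3 = -2 + (27/N)*(1/3) = -2 + 9/N)
p(K) = (-816 + K)/(-521 + K)
1/p(L(-26)) = 1/((-816 + (-2 + 9/(-26)))/(-521 + (-2 + 9/(-26)))) = 1/((-816 + (-2 + 9*(-1/26)))/(-521 + (-2 + 9*(-1/26)))) = 1/((-816 + (-2 - 9/26))/(-521 + (-2 - 9/26))) = 1/((-816 - 61/26)/(-521 - 61/26)) = 1/(-21277/26/(-13607/26)) = 1/(-26/13607*(-21277/26)) = 1/(21277/13607) = 13607/21277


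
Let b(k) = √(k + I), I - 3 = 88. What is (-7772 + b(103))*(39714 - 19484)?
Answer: -157227560 + 20230*√194 ≈ -1.5695e+8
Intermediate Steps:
I = 91 (I = 3 + 88 = 91)
b(k) = √(91 + k) (b(k) = √(k + 91) = √(91 + k))
(-7772 + b(103))*(39714 - 19484) = (-7772 + √(91 + 103))*(39714 - 19484) = (-7772 + √194)*20230 = -157227560 + 20230*√194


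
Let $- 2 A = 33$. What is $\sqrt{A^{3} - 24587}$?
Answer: $\frac{i \sqrt{465266}}{4} \approx 170.53 i$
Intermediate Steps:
$A = - \frac{33}{2}$ ($A = \left(- \frac{1}{2}\right) 33 = - \frac{33}{2} \approx -16.5$)
$\sqrt{A^{3} - 24587} = \sqrt{\left(- \frac{33}{2}\right)^{3} - 24587} = \sqrt{- \frac{35937}{8} - 24587} = \sqrt{- \frac{232633}{8}} = \frac{i \sqrt{465266}}{4}$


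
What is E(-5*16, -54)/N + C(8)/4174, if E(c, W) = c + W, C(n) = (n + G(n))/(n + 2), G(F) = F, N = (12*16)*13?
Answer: -694153/13022880 ≈ -0.053303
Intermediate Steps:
N = 2496 (N = 192*13 = 2496)
C(n) = 2*n/(2 + n) (C(n) = (n + n)/(n + 2) = (2*n)/(2 + n) = 2*n/(2 + n))
E(c, W) = W + c
E(-5*16, -54)/N + C(8)/4174 = (-54 - 5*16)/2496 + (2*8/(2 + 8))/4174 = (-54 - 80)*(1/2496) + (2*8/10)*(1/4174) = -134*1/2496 + (2*8*(⅒))*(1/4174) = -67/1248 + (8/5)*(1/4174) = -67/1248 + 4/10435 = -694153/13022880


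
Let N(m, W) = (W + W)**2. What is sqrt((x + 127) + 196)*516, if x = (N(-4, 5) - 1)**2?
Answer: 1032*sqrt(2531) ≈ 51919.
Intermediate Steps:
N(m, W) = 4*W**2 (N(m, W) = (2*W)**2 = 4*W**2)
x = 9801 (x = (4*5**2 - 1)**2 = (4*25 - 1)**2 = (100 - 1)**2 = 99**2 = 9801)
sqrt((x + 127) + 196)*516 = sqrt((9801 + 127) + 196)*516 = sqrt(9928 + 196)*516 = sqrt(10124)*516 = (2*sqrt(2531))*516 = 1032*sqrt(2531)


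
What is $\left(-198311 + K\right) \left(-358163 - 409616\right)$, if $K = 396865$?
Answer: $-152445591566$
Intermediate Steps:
$\left(-198311 + K\right) \left(-358163 - 409616\right) = \left(-198311 + 396865\right) \left(-358163 - 409616\right) = 198554 \left(-767779\right) = -152445591566$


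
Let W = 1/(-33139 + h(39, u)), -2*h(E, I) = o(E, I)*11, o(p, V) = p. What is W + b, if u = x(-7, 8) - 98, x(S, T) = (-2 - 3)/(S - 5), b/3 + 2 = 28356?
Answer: 5674230832/66707 ≈ 85062.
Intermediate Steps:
b = 85062 (b = -6 + 3*28356 = -6 + 85068 = 85062)
x(S, T) = -5/(-5 + S)
u = -1171/12 (u = -5/(-5 - 7) - 98 = -5/(-12) - 98 = -5*(-1/12) - 98 = 5/12 - 98 = -1171/12 ≈ -97.583)
h(E, I) = -11*E/2 (h(E, I) = -E*11/2 = -11*E/2)
W = -2/66707 (W = 1/(-33139 - 11/2*39) = 1/(-33139 - 429/2) = 1/(-66707/2) = -2/66707 ≈ -2.9982e-5)
W + b = -2/66707 + 85062 = 5674230832/66707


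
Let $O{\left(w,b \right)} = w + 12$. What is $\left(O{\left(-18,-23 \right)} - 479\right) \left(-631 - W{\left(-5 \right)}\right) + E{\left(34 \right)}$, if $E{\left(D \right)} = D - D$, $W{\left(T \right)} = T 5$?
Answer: $293910$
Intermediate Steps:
$W{\left(T \right)} = 5 T$
$O{\left(w,b \right)} = 12 + w$
$E{\left(D \right)} = 0$
$\left(O{\left(-18,-23 \right)} - 479\right) \left(-631 - W{\left(-5 \right)}\right) + E{\left(34 \right)} = \left(\left(12 - 18\right) - 479\right) \left(-631 - 5 \left(-5\right)\right) + 0 = \left(-6 - 479\right) \left(-631 - -25\right) + 0 = - 485 \left(-631 + 25\right) + 0 = \left(-485\right) \left(-606\right) + 0 = 293910 + 0 = 293910$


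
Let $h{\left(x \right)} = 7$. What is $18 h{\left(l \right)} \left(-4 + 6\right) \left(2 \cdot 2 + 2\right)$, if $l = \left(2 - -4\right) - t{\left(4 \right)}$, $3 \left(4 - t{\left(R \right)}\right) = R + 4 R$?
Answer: $1512$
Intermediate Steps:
$t{\left(R \right)} = 4 - \frac{5 R}{3}$ ($t{\left(R \right)} = 4 - \frac{R + 4 R}{3} = 4 - \frac{5 R}{3}$)
$l = \frac{26}{3}$ ($l = \left(2 - -4\right) - \left(4 - \frac{20}{3}\right) = \left(2 + 4\right) - \left(4 - \frac{20}{3}\right) = 6 - - \frac{8}{3} = 6 + \frac{8}{3} = \frac{26}{3} \approx 8.6667$)
$18 h{\left(l \right)} \left(-4 + 6\right) \left(2 \cdot 2 + 2\right) = 18 \cdot 7 \left(-4 + 6\right) \left(2 \cdot 2 + 2\right) = 126 \cdot 2 \left(4 + 2\right) = 126 \cdot 2 \cdot 6 = 126 \cdot 12 = 1512$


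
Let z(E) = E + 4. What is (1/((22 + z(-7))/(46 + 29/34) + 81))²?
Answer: 2537649/16816643041 ≈ 0.00015090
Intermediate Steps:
z(E) = 4 + E
(1/((22 + z(-7))/(46 + 29/34) + 81))² = (1/((22 + (4 - 7))/(46 + 29/34) + 81))² = (1/((22 - 3)/(46 + 29*(1/34)) + 81))² = (1/(19/(46 + 29/34) + 81))² = (1/(19/(1593/34) + 81))² = (1/(19*(34/1593) + 81))² = (1/(646/1593 + 81))² = (1/(129679/1593))² = (1593/129679)² = 2537649/16816643041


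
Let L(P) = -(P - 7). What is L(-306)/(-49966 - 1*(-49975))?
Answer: 313/9 ≈ 34.778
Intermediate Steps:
L(P) = 7 - P (L(P) = -(-7 + P) = 7 - P)
L(-306)/(-49966 - 1*(-49975)) = (7 - 1*(-306))/(-49966 - 1*(-49975)) = (7 + 306)/(-49966 + 49975) = 313/9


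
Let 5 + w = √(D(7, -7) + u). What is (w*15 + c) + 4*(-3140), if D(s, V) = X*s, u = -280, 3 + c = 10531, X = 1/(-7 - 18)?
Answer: -2107 + 21*I*√143 ≈ -2107.0 + 251.12*I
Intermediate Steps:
X = -1/25 (X = 1/(-25) = -1/25 ≈ -0.040000)
c = 10528 (c = -3 + 10531 = 10528)
D(s, V) = -s/25
w = -5 + 7*I*√143/5 (w = -5 + √(-1/25*7 - 280) = -5 + √(-7/25 - 280) = -5 + √(-7007/25) = -5 + 7*I*√143/5 ≈ -5.0 + 16.742*I)
(w*15 + c) + 4*(-3140) = ((-5 + 7*I*√143/5)*15 + 10528) + 4*(-3140) = ((-75 + 21*I*√143) + 10528) - 12560 = (10453 + 21*I*√143) - 12560 = -2107 + 21*I*√143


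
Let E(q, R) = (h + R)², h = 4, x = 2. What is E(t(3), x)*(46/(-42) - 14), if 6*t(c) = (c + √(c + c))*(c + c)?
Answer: -3804/7 ≈ -543.43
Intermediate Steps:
t(c) = c*(c + √2*√c)/3 (t(c) = ((c + √(c + c))*(c + c))/6 = ((c + √(2*c))*(2*c))/6 = ((c + √2*√c)*(2*c))/6 = (2*c*(c + √2*√c))/6 = c*(c + √2*√c)/3)
E(q, R) = (4 + R)²
E(t(3), x)*(46/(-42) - 14) = (4 + 2)²*(46/(-42) - 14) = 6²*(46*(-1/42) - 14) = 36*(-23/21 - 14) = 36*(-317/21) = -3804/7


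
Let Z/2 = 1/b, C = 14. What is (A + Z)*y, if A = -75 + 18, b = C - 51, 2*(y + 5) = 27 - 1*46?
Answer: 61219/74 ≈ 827.28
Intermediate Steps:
y = -29/2 (y = -5 + (27 - 1*46)/2 = -5 + (27 - 46)/2 = -5 + (½)*(-19) = -5 - 19/2 = -29/2 ≈ -14.500)
b = -37 (b = 14 - 51 = -37)
A = -57
Z = -2/37 (Z = 2/(-37) = 2*(-1/37) = -2/37 ≈ -0.054054)
(A + Z)*y = (-57 - 2/37)*(-29/2) = -2111/37*(-29/2) = 61219/74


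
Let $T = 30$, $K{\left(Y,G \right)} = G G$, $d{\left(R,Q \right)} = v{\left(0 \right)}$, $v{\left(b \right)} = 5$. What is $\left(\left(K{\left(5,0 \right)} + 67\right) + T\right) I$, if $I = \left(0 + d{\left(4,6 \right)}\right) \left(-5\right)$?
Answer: $-2425$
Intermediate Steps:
$d{\left(R,Q \right)} = 5$
$K{\left(Y,G \right)} = G^{2}$
$I = -25$ ($I = \left(0 + 5\right) \left(-5\right) = 5 \left(-5\right) = -25$)
$\left(\left(K{\left(5,0 \right)} + 67\right) + T\right) I = \left(\left(0^{2} + 67\right) + 30\right) \left(-25\right) = \left(\left(0 + 67\right) + 30\right) \left(-25\right) = \left(67 + 30\right) \left(-25\right) = 97 \left(-25\right) = -2425$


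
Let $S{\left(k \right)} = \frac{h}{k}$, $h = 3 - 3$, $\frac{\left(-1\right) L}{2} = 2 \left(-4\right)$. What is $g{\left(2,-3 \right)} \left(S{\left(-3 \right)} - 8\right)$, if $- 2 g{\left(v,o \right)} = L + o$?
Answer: $52$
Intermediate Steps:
$L = 16$ ($L = - 2 \cdot 2 \left(-4\right) = \left(-2\right) \left(-8\right) = 16$)
$h = 0$
$g{\left(v,o \right)} = -8 - \frac{o}{2}$ ($g{\left(v,o \right)} = - \frac{16 + o}{2} = -8 - \frac{o}{2}$)
$S{\left(k \right)} = 0$ ($S{\left(k \right)} = \frac{0}{k} = 0$)
$g{\left(2,-3 \right)} \left(S{\left(-3 \right)} - 8\right) = \left(-8 - - \frac{3}{2}\right) \left(0 - 8\right) = \left(-8 + \frac{3}{2}\right) \left(-8\right) = \left(- \frac{13}{2}\right) \left(-8\right) = 52$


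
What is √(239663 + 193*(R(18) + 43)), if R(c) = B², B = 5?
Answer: √252787 ≈ 502.78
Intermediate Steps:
R(c) = 25 (R(c) = 5² = 25)
√(239663 + 193*(R(18) + 43)) = √(239663 + 193*(25 + 43)) = √(239663 + 193*68) = √(239663 + 13124) = √252787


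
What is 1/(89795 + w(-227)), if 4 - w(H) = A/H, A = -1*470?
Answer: 227/20383903 ≈ 1.1136e-5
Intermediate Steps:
A = -470
w(H) = 4 + 470/H (w(H) = 4 - (-470)/H = 4 + 470/H)
1/(89795 + w(-227)) = 1/(89795 + (4 + 470/(-227))) = 1/(89795 + (4 + 470*(-1/227))) = 1/(89795 + (4 - 470/227)) = 1/(89795 + 438/227) = 1/(20383903/227) = 227/20383903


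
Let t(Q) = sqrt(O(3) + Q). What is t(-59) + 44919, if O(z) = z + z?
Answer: 44919 + I*sqrt(53) ≈ 44919.0 + 7.2801*I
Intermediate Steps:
O(z) = 2*z
t(Q) = sqrt(6 + Q) (t(Q) = sqrt(2*3 + Q) = sqrt(6 + Q))
t(-59) + 44919 = sqrt(6 - 59) + 44919 = sqrt(-53) + 44919 = I*sqrt(53) + 44919 = 44919 + I*sqrt(53)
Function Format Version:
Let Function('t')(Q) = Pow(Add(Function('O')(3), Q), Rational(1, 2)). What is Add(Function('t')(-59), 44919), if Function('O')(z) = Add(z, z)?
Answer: Add(44919, Mul(I, Pow(53, Rational(1, 2)))) ≈ Add(44919., Mul(7.2801, I))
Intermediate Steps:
Function('O')(z) = Mul(2, z)
Function('t')(Q) = Pow(Add(6, Q), Rational(1, 2)) (Function('t')(Q) = Pow(Add(Mul(2, 3), Q), Rational(1, 2)) = Pow(Add(6, Q), Rational(1, 2)))
Add(Function('t')(-59), 44919) = Add(Pow(Add(6, -59), Rational(1, 2)), 44919) = Add(Pow(-53, Rational(1, 2)), 44919) = Add(Mul(I, Pow(53, Rational(1, 2))), 44919) = Add(44919, Mul(I, Pow(53, Rational(1, 2))))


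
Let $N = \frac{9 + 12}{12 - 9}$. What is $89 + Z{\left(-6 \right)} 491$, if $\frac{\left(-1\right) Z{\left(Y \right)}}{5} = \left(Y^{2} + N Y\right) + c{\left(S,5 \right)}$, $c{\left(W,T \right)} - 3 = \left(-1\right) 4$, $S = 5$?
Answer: $17274$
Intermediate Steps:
$c{\left(W,T \right)} = -1$ ($c{\left(W,T \right)} = 3 - 4 = -1$)
$N = 7$ ($N = \frac{21}{3} = 21 \cdot \frac{1}{3} = 7$)
$Z{\left(Y \right)} = 5 - 35 Y - 5 Y^{2}$ ($Z{\left(Y \right)} = - 5 \left(\left(Y^{2} + 7 Y\right) - 1\right) = - 5 \left(-1 + Y^{2} + 7 Y\right) = 5 - 35 Y - 5 Y^{2}$)
$89 + Z{\left(-6 \right)} 491 = 89 + \left(5 - -210 - 5 \left(-6\right)^{2}\right) 491 = 89 + \left(5 + 210 - 180\right) 491 = 89 + 35 \cdot 491 = 89 + 17185 = 17274$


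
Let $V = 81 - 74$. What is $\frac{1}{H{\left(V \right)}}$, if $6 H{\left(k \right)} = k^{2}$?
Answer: $\frac{6}{49} \approx 0.12245$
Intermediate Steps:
$V = 7$
$H{\left(k \right)} = \frac{k^{2}}{6}$
$\frac{1}{H{\left(V \right)}} = \frac{1}{\frac{1}{6} \cdot 7^{2}} = \frac{1}{\frac{1}{6} \cdot 49} = \frac{1}{\frac{49}{6}} = \frac{6}{49}$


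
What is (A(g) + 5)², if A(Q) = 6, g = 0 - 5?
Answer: 121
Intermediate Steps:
g = -5
(A(g) + 5)² = (6 + 5)² = 11² = 121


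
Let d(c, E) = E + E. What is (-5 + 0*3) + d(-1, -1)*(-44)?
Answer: 83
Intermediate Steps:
d(c, E) = 2*E
(-5 + 0*3) + d(-1, -1)*(-44) = (-5 + 0*3) + (2*(-1))*(-44) = (-5 + 0) - 2*(-44) = -5 + 88 = 83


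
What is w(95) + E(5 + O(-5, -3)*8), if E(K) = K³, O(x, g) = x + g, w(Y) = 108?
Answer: -205271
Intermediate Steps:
O(x, g) = g + x
w(95) + E(5 + O(-5, -3)*8) = 108 + (5 + (-3 - 5)*8)³ = 108 + (5 - 8*8)³ = 108 + (5 - 64)³ = 108 + (-59)³ = 108 - 205379 = -205271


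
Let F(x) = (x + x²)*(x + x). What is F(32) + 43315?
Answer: 110899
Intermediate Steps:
F(x) = 2*x*(x + x²) (F(x) = (x + x²)*(2*x) = 2*x*(x + x²))
F(32) + 43315 = 2*32²*(1 + 32) + 43315 = 2*1024*33 + 43315 = 67584 + 43315 = 110899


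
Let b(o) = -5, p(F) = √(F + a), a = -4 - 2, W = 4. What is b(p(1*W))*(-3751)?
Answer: 18755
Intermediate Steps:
a = -6
p(F) = √(-6 + F) (p(F) = √(F - 6) = √(-6 + F))
b(p(1*W))*(-3751) = -5*(-3751) = 18755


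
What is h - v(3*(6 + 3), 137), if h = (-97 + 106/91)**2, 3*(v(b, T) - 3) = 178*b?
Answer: 62764836/8281 ≈ 7579.4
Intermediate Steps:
v(b, T) = 3 + 178*b/3 (v(b, T) = 3 + (178*b)/3 = 3 + 178*b/3)
h = 76055841/8281 (h = (-97 + 106*(1/91))**2 = (-97 + 106/91)**2 = (-8721/91)**2 = 76055841/8281 ≈ 9184.4)
h - v(3*(6 + 3), 137) = 76055841/8281 - (3 + 178*(3*(6 + 3))/3) = 76055841/8281 - (3 + 178*(3*9)/3) = 76055841/8281 - (3 + (178/3)*27) = 76055841/8281 - (3 + 1602) = 76055841/8281 - 1*1605 = 76055841/8281 - 1605 = 62764836/8281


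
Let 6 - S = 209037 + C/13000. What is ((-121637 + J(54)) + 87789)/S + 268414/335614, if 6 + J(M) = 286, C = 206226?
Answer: 218975235640891/228016925693691 ≈ 0.96035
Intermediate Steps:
J(M) = 280 (J(M) = -6 + 286 = 280)
S = -1358804613/6500 (S = 6 - (209037 + 206226/13000) = 6 - (209037 + 206226*(1/13000)) = 6 - (209037 + 103113/6500) = 6 - 1*1358843613/6500 = 6 - 1358843613/6500 = -1358804613/6500 ≈ -2.0905e+5)
((-121637 + J(54)) + 87789)/S + 268414/335614 = ((-121637 + 280) + 87789)/(-1358804613/6500) + 268414/335614 = (-121357 + 87789)*(-6500/1358804613) + 268414*(1/335614) = -33568*(-6500/1358804613) + 134207/167807 = 218192000/1358804613 + 134207/167807 = 218975235640891/228016925693691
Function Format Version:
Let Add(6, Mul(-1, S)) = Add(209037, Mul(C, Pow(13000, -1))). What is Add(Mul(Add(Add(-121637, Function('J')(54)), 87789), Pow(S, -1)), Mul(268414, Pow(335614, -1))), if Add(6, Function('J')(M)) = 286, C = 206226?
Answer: Rational(218975235640891, 228016925693691) ≈ 0.96035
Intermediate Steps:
Function('J')(M) = 280 (Function('J')(M) = Add(-6, 286) = 280)
S = Rational(-1358804613, 6500) (S = Add(6, Mul(-1, Add(209037, Mul(206226, Pow(13000, -1))))) = Add(6, Mul(-1, Add(209037, Mul(206226, Rational(1, 13000))))) = Add(6, Mul(-1, Add(209037, Rational(103113, 6500)))) = Add(6, Mul(-1, Rational(1358843613, 6500))) = Add(6, Rational(-1358843613, 6500)) = Rational(-1358804613, 6500) ≈ -2.0905e+5)
Add(Mul(Add(Add(-121637, Function('J')(54)), 87789), Pow(S, -1)), Mul(268414, Pow(335614, -1))) = Add(Mul(Add(Add(-121637, 280), 87789), Pow(Rational(-1358804613, 6500), -1)), Mul(268414, Pow(335614, -1))) = Add(Mul(Add(-121357, 87789), Rational(-6500, 1358804613)), Mul(268414, Rational(1, 335614))) = Add(Mul(-33568, Rational(-6500, 1358804613)), Rational(134207, 167807)) = Add(Rational(218192000, 1358804613), Rational(134207, 167807)) = Rational(218975235640891, 228016925693691)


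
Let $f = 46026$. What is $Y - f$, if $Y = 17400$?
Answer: $-28626$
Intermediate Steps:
$Y - f = 17400 - 46026 = -28626$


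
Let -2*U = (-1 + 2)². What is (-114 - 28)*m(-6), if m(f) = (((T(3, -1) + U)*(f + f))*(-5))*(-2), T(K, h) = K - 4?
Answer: -25560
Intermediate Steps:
T(K, h) = -4 + K
U = -½ (U = -(-1 + 2)²/2 = -½*1² = -½*1 = -½ ≈ -0.50000)
m(f) = -30*f (m(f) = ((((-4 + 3) - ½)*(f + f))*(-5))*(-2) = (((-1 - ½)*(2*f))*(-5))*(-2) = (-3*f*(-5))*(-2) = (15*f)*(-2) = -30*f)
(-114 - 28)*m(-6) = (-114 - 28)*(-30*(-6)) = -142*180 = -25560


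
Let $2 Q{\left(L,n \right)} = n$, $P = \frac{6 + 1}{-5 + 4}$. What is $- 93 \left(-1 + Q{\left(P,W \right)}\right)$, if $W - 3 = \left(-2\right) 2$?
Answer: $\frac{279}{2} \approx 139.5$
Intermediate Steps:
$W = -1$ ($W = 3 - 4 = -1$)
$P = -7$ ($P = \frac{7}{-1} = 7 \left(-1\right) = -7$)
$Q{\left(L,n \right)} = \frac{n}{2}$
$- 93 \left(-1 + Q{\left(P,W \right)}\right) = - 93 \left(-1 + \frac{1}{2} \left(-1\right)\right) = - 93 \left(-1 - \frac{1}{2}\right) = \left(-93\right) \left(- \frac{3}{2}\right) = \frac{279}{2}$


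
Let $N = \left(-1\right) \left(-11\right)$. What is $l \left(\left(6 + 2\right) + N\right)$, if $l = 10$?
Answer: $190$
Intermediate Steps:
$N = 11$
$l \left(\left(6 + 2\right) + N\right) = 10 \left(\left(6 + 2\right) + 11\right) = 10 \left(8 + 11\right) = 10 \cdot 19 = 190$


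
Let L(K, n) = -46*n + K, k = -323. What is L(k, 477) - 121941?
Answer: -144206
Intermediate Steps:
L(K, n) = K - 46*n
L(k, 477) - 121941 = (-323 - 46*477) - 121941 = (-323 - 21942) - 121941 = -22265 - 121941 = -144206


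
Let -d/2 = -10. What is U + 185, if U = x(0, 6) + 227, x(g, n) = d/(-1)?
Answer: 392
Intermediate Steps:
d = 20 (d = -2*(-10) = 20)
x(g, n) = -20 (x(g, n) = 20/(-1) = 20*(-1) = -20)
U = 207 (U = -20 + 227 = 207)
U + 185 = 207 + 185 = 392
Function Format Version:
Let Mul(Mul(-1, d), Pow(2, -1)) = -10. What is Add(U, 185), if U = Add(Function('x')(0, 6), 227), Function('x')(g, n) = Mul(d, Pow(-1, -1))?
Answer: 392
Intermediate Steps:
d = 20 (d = Mul(-2, -10) = 20)
Function('x')(g, n) = -20 (Function('x')(g, n) = Mul(20, Pow(-1, -1)) = Mul(20, -1) = -20)
U = 207 (U = Add(-20, 227) = 207)
Add(U, 185) = Add(207, 185) = 392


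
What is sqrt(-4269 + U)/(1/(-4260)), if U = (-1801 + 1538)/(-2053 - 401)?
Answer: -710*I*sqrt(25707767802)/409 ≈ -2.7833e+5*I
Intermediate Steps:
U = 263/2454 (U = -263/(-2454) = -263*(-1/2454) = 263/2454 ≈ 0.10717)
sqrt(-4269 + U)/(1/(-4260)) = sqrt(-4269 + 263/2454)/(1/(-4260)) = sqrt(-10475863/2454)/(-1/4260) = (I*sqrt(25707767802)/2454)*(-4260) = -710*I*sqrt(25707767802)/409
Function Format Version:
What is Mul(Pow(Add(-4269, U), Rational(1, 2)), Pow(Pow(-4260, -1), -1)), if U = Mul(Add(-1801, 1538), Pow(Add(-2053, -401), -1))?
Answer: Mul(Rational(-710, 409), I, Pow(25707767802, Rational(1, 2))) ≈ Mul(-2.7833e+5, I)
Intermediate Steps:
U = Rational(263, 2454) (U = Mul(-263, Pow(-2454, -1)) = Mul(-263, Rational(-1, 2454)) = Rational(263, 2454) ≈ 0.10717)
Mul(Pow(Add(-4269, U), Rational(1, 2)), Pow(Pow(-4260, -1), -1)) = Mul(Pow(Add(-4269, Rational(263, 2454)), Rational(1, 2)), Pow(Pow(-4260, -1), -1)) = Mul(Pow(Rational(-10475863, 2454), Rational(1, 2)), Pow(Rational(-1, 4260), -1)) = Mul(Mul(Rational(1, 2454), I, Pow(25707767802, Rational(1, 2))), -4260) = Mul(Rational(-710, 409), I, Pow(25707767802, Rational(1, 2)))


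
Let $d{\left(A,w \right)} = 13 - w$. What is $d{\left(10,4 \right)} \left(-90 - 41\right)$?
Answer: $-1179$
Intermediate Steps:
$d{\left(10,4 \right)} \left(-90 - 41\right) = \left(13 - 4\right) \left(-90 - 41\right) = \left(13 - 4\right) \left(-131\right) = 9 \left(-131\right) = -1179$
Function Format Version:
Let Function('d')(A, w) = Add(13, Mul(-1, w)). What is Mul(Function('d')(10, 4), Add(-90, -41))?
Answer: -1179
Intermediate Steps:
Mul(Function('d')(10, 4), Add(-90, -41)) = Mul(Add(13, Mul(-1, 4)), Add(-90, -41)) = Mul(Add(13, -4), -131) = Mul(9, -131) = -1179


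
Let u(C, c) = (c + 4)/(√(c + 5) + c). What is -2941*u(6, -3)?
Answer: 8823/7 + 2941*√2/7 ≈ 1854.6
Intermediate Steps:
u(C, c) = (4 + c)/(c + √(5 + c)) (u(C, c) = (4 + c)/(√(5 + c) + c) = (4 + c)/(c + √(5 + c)))
-2941*u(6, -3) = -2941*(4 - 3)/(-3 + √(5 - 3)) = -2941/(-3 + √2)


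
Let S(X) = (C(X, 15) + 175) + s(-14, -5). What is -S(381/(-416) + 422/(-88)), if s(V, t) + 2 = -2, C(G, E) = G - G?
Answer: -171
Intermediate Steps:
C(G, E) = 0
s(V, t) = -4 (s(V, t) = -2 - 2 = -4)
S(X) = 171 (S(X) = (0 + 175) - 4 = 175 - 4 = 171)
-S(381/(-416) + 422/(-88)) = -1*171 = -171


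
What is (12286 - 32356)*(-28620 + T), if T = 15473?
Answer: 263860290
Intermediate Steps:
(12286 - 32356)*(-28620 + T) = (12286 - 32356)*(-28620 + 15473) = -20070*(-13147) = 263860290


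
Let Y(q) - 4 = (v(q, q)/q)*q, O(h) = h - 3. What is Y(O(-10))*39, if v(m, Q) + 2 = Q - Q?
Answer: 78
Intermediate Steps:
v(m, Q) = -2 (v(m, Q) = -2 + (Q - Q) = -2 + 0 = -2)
O(h) = -3 + h
Y(q) = 2 (Y(q) = 4 + (-2/q)*q = 4 - 2 = 2)
Y(O(-10))*39 = 2*39 = 78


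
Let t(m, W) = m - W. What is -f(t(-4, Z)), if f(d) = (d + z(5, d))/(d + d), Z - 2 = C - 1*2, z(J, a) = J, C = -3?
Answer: 2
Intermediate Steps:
Z = -3 (Z = 2 + (-3 - 1*2) = 2 + (-3 - 2) = 2 - 5 = -3)
f(d) = (5 + d)/(2*d) (f(d) = (d + 5)/(d + d) = (5 + d)/((2*d)) = (5 + d)*(1/(2*d)) = (5 + d)/(2*d))
-f(t(-4, Z)) = -(5 + (-4 - 1*(-3)))/(2*(-4 - 1*(-3))) = -(5 + (-4 + 3))/(2*(-4 + 3)) = -(5 - 1)/(2*(-1)) = -(-1)*4/2 = -1*(-2) = 2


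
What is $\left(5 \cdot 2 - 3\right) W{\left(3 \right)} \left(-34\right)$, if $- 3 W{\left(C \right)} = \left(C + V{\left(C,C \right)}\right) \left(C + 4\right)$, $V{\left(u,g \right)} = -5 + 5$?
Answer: $1666$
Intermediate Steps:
$V{\left(u,g \right)} = 0$
$W{\left(C \right)} = - \frac{C \left(4 + C\right)}{3}$ ($W{\left(C \right)} = - \frac{\left(C + 0\right) \left(C + 4\right)}{3} = - \frac{C \left(4 + C\right)}{3}$)
$\left(5 \cdot 2 - 3\right) W{\left(3 \right)} \left(-34\right) = \left(5 \cdot 2 - 3\right) \frac{1}{3} \cdot 3 \left(-4 - 3\right) \left(-34\right) = \left(10 - 3\right) \frac{1}{3} \cdot 3 \left(-4 - 3\right) \left(-34\right) = 7 \cdot \frac{1}{3} \cdot 3 \left(-7\right) \left(-34\right) = 7 \left(-7\right) \left(-34\right) = \left(-49\right) \left(-34\right) = 1666$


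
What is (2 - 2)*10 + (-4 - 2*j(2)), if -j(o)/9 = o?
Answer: 32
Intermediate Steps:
j(o) = -9*o
(2 - 2)*10 + (-4 - 2*j(2)) = (2 - 2)*10 + (-4 - (-18)*2) = 0*10 + (-4 - 2*(-18)) = 0 + (-4 + 36) = 0 + 32 = 32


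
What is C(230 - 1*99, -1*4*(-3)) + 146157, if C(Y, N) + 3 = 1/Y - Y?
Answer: 19129014/131 ≈ 1.4602e+5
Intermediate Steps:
C(Y, N) = -3 + 1/Y - Y (C(Y, N) = -3 + (1/Y - Y) = -3 + 1/Y - Y)
C(230 - 1*99, -1*4*(-3)) + 146157 = (-3 + 1/(230 - 1*99) - (230 - 1*99)) + 146157 = (-3 + 1/(230 - 99) - (230 - 99)) + 146157 = (-3 + 1/131 - 1*131) + 146157 = (-3 + 1/131 - 131) + 146157 = -17553/131 + 146157 = 19129014/131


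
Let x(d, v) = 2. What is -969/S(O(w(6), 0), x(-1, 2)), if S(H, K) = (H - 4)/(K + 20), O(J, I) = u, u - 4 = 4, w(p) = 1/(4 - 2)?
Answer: -10659/2 ≈ -5329.5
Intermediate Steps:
w(p) = 1/2
u = 8 (u = 4 + 4 = 8)
O(J, I) = 8
S(H, K) = (-4 + H)/(20 + K)
-969/S(O(w(6), 0), x(-1, 2)) = -969*(20 + 2)/(-4 + 8) = -969/(4/22) = -969/((1/22)*4) = -969/2/11 = -969*11/2 = -10659/2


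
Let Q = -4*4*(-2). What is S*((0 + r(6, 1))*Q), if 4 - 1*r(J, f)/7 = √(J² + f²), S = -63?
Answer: -56448 + 14112*√37 ≈ 29392.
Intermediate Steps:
Q = 32 (Q = -16*(-2) = 32)
r(J, f) = 28 - 7*√(J² + f²)
S*((0 + r(6, 1))*Q) = -63*(0 + (28 - 7*√(6² + 1²)))*32 = -63*(0 + (28 - 7*√(36 + 1)))*32 = -63*(0 + (28 - 7*√37))*32 = -63*(28 - 7*√37)*32 = -63*(896 - 224*√37) = -56448 + 14112*√37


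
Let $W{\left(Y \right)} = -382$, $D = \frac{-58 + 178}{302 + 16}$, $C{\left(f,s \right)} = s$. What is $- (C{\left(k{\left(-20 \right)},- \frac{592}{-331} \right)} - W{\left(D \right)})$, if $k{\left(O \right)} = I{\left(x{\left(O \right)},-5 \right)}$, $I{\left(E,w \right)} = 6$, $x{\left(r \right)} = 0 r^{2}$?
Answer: $- \frac{127034}{331} \approx -383.79$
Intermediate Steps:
$x{\left(r \right)} = 0$
$k{\left(O \right)} = 6$
$D = \frac{20}{53}$ ($D = \frac{120}{318} = 120 \cdot \frac{1}{318} = \frac{20}{53} \approx 0.37736$)
$- (C{\left(k{\left(-20 \right)},- \frac{592}{-331} \right)} - W{\left(D \right)}) = - (- \frac{592}{-331} - -382) = - (\left(-592\right) \left(- \frac{1}{331}\right) + 382) = - (\frac{592}{331} + 382) = \left(-1\right) \frac{127034}{331} = - \frac{127034}{331}$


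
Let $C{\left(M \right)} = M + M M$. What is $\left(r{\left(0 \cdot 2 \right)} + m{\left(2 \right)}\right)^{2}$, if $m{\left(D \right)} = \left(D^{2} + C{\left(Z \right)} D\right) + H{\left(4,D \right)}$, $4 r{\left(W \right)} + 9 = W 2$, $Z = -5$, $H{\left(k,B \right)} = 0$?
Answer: $\frac{27889}{16} \approx 1743.1$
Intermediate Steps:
$r{\left(W \right)} = - \frac{9}{4} + \frac{W}{2}$ ($r{\left(W \right)} = - \frac{9}{4} + \frac{W 2}{4} = - \frac{9}{4} + \frac{2 W}{4} = - \frac{9}{4} + \frac{W}{2}$)
$C{\left(M \right)} = M + M^{2}$
$m{\left(D \right)} = D^{2} + 20 D$ ($m{\left(D \right)} = \left(D^{2} + - 5 \left(1 - 5\right) D\right) + 0 = \left(D^{2} + \left(-5\right) \left(-4\right) D\right) + 0 = \left(D^{2} + 20 D\right) + 0 = D^{2} + 20 D$)
$\left(r{\left(0 \cdot 2 \right)} + m{\left(2 \right)}\right)^{2} = \left(\left(- \frac{9}{4} + \frac{0 \cdot 2}{2}\right) + 2 \left(20 + 2\right)\right)^{2} = \left(\left(- \frac{9}{4} + \frac{1}{2} \cdot 0\right) + 2 \cdot 22\right)^{2} = \left(\left(- \frac{9}{4} + 0\right) + 44\right)^{2} = \left(- \frac{9}{4} + 44\right)^{2} = \left(\frac{167}{4}\right)^{2} = \frac{27889}{16}$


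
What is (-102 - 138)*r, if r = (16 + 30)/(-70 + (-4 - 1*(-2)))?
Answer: 460/3 ≈ 153.33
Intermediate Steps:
r = -23/36 (r = 46/(-70 + (-4 + 2)) = 46/(-70 - 2) = 46/(-72) = 46*(-1/72) = -23/36 ≈ -0.63889)
(-102 - 138)*r = (-102 - 138)*(-23/36) = -240*(-23/36) = 460/3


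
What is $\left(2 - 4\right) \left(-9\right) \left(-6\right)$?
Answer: $-108$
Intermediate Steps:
$\left(2 - 4\right) \left(-9\right) \left(-6\right) = \left(-2\right) \left(-9\right) \left(-6\right) = 18 \left(-6\right) = -108$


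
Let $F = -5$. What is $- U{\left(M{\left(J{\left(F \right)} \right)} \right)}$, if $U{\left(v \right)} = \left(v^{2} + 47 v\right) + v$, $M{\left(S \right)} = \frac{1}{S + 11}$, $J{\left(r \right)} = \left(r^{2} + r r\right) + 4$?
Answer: $- \frac{3121}{4225} \approx -0.7387$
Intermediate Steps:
$J{\left(r \right)} = 4 + 2 r^{2}$ ($J{\left(r \right)} = \left(r^{2} + r^{2}\right) + 4 = 2 r^{2} + 4 = 4 + 2 r^{2}$)
$M{\left(S \right)} = \frac{1}{11 + S}$
$U{\left(v \right)} = v^{2} + 48 v$
$- U{\left(M{\left(J{\left(F \right)} \right)} \right)} = - \frac{48 + \frac{1}{11 + \left(4 + 2 \left(-5\right)^{2}\right)}}{11 + \left(4 + 2 \left(-5\right)^{2}\right)} = - \frac{48 + \frac{1}{11 + \left(4 + 2 \cdot 25\right)}}{11 + \left(4 + 2 \cdot 25\right)} = - \frac{48 + \frac{1}{11 + \left(4 + 50\right)}}{11 + \left(4 + 50\right)} = - \frac{48 + \frac{1}{11 + 54}}{11 + 54} = - \frac{48 + \frac{1}{65}}{65} = - \frac{3121}{65 \cdot 65} = \left(-1\right) \frac{3121}{4225} = - \frac{3121}{4225}$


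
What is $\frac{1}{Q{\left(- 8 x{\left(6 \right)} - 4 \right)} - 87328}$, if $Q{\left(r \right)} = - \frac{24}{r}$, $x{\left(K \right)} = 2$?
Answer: $- \frac{5}{436634} \approx -1.1451 \cdot 10^{-5}$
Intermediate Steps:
$\frac{1}{Q{\left(- 8 x{\left(6 \right)} - 4 \right)} - 87328} = \frac{1}{- \frac{24}{\left(-8\right) 2 - 4} - 87328} = \frac{1}{- \frac{24}{-16 - 4} - 87328} = \frac{1}{- \frac{24}{-20} - 87328} = \frac{1}{\left(-24\right) \left(- \frac{1}{20}\right) - 87328} = \frac{1}{\frac{6}{5} - 87328} = \frac{1}{- \frac{436634}{5}} = - \frac{5}{436634}$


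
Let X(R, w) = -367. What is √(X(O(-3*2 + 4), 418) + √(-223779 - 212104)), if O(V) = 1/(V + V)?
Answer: √(-367 + I*√435883) ≈ 13.935 + 23.689*I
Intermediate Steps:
O(V) = 1/(2*V)
√(X(O(-3*2 + 4), 418) + √(-223779 - 212104)) = √(-367 + √(-223779 - 212104)) = √(-367 + √(-435883)) = √(-367 + I*√435883)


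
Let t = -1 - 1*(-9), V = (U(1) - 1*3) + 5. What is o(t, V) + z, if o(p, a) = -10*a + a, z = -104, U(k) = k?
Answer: -131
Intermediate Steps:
V = 3 (V = (1 - 1*3) + 5 = (1 - 3) + 5 = -2 + 5 = 3)
t = 8 (t = -1 + 9 = 8)
o(p, a) = -9*a
o(t, V) + z = -9*3 - 104 = -27 - 104 = -131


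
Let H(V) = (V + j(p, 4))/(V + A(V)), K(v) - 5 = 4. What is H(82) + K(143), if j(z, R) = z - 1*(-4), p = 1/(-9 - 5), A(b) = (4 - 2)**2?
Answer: 12039/1204 ≈ 9.9992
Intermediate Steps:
A(b) = 4 (A(b) = 2**2 = 4)
K(v) = 9 (K(v) = 5 + 4 = 9)
p = -1/14 (p = 1/(-14) = -1/14 ≈ -0.071429)
j(z, R) = 4 + z (j(z, R) = z + 4 = 4 + z)
H(V) = (55/14 + V)/(4 + V) (H(V) = (V + (4 - 1/14))/(V + 4) = (V + 55/14)/(4 + V) = (55/14 + V)/(4 + V))
H(82) + K(143) = (55/14 + 82)/(4 + 82) + 9 = (1203/14)/86 + 9 = (1/86)*(1203/14) + 9 = 1203/1204 + 9 = 12039/1204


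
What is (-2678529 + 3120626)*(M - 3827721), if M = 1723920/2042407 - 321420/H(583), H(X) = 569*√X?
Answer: -3456209321669665119/2042407 - 12918074340*√583/30157 ≈ -1.6922e+12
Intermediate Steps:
M = 1723920/2042407 - 29220*√583/30157 (M = 1723920/2042407 - 321420*√583/331727 = 1723920*(1/2042407) - 29220*√583/30157 = 1723920/2042407 - 29220*√583/30157 ≈ -22.551)
(-2678529 + 3120626)*(M - 3827721) = (-2678529 + 3120626)*((1723920/2042407 - 29220*√583/30157) - 3827721) = 442097*(-7817762440527/2042407 - 29220*√583/30157) = -3456209321669665119/2042407 - 12918074340*√583/30157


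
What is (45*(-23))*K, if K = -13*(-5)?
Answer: -67275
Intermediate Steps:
K = 65
(45*(-23))*K = (45*(-23))*65 = -1035*65 = -67275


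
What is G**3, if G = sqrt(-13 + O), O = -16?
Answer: -29*I*sqrt(29) ≈ -156.17*I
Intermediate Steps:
G = I*sqrt(29) (G = sqrt(-13 - 16) = sqrt(-29) = I*sqrt(29) ≈ 5.3852*I)
G**3 = (I*sqrt(29))**3 = -29*I*sqrt(29)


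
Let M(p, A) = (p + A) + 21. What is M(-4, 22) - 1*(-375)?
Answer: 414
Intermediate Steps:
M(p, A) = 21 + A + p (M(p, A) = (A + p) + 21 = 21 + A + p)
M(-4, 22) - 1*(-375) = (21 + 22 - 4) - 1*(-375) = 39 + 375 = 414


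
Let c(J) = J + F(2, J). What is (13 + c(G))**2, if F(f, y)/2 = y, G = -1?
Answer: 100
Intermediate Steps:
F(f, y) = 2*y
c(J) = 3*J (c(J) = J + 2*J = 3*J)
(13 + c(G))**2 = (13 + 3*(-1))**2 = (13 - 3)**2 = 10**2 = 100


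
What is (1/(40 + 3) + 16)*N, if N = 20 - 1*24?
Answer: -2756/43 ≈ -64.093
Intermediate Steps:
N = -4 (N = 20 - 24 = -4)
(1/(40 + 3) + 16)*N = (1/(40 + 3) + 16)*(-4) = (1/43 + 16)*(-4) = (689/43)*(-4) = -2756/43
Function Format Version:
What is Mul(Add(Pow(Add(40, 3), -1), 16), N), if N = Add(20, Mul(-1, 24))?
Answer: Rational(-2756, 43) ≈ -64.093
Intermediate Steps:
N = -4 (N = Add(20, -24) = -4)
Mul(Add(Pow(Add(40, 3), -1), 16), N) = Mul(Add(Pow(Add(40, 3), -1), 16), -4) = Mul(Add(Pow(43, -1), 16), -4) = Mul(Add(Rational(1, 43), 16), -4) = Mul(Rational(689, 43), -4) = Rational(-2756, 43)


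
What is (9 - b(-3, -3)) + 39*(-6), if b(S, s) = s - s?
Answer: -225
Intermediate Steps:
b(S, s) = 0
(9 - b(-3, -3)) + 39*(-6) = (9 - 1*0) + 39*(-6) = (9 + 0) - 234 = 9 - 234 = -225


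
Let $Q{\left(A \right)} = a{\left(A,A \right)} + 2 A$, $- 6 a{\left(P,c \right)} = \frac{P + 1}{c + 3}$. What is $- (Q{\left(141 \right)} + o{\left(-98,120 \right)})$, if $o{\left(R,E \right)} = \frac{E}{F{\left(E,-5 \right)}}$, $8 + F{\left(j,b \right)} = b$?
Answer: $- \frac{1530949}{5616} \approx -272.6$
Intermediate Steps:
$F{\left(j,b \right)} = -8 + b$
$a{\left(P,c \right)} = - \frac{1 + P}{6 \left(3 + c\right)}$ ($a{\left(P,c \right)} = - \frac{\left(P + 1\right) \frac{1}{c + 3}}{6} = - \frac{\left(1 + P\right) \frac{1}{3 + c}}{6} = - \frac{\frac{1}{3 + c} \left(1 + P\right)}{6} = - \frac{1 + P}{6 \left(3 + c\right)}$)
$o{\left(R,E \right)} = - \frac{E}{13}$ ($o{\left(R,E \right)} = \frac{E}{-8 - 5} = \frac{E}{-13} = E \left(- \frac{1}{13}\right) = - \frac{E}{13}$)
$Q{\left(A \right)} = 2 A + \frac{-1 - A}{6 \left(3 + A\right)}$ ($Q{\left(A \right)} = \frac{-1 - A}{6 \left(3 + A\right)} + 2 A = 2 A + \frac{-1 - A}{6 \left(3 + A\right)}$)
$- (Q{\left(141 \right)} + o{\left(-98,120 \right)}) = - (\frac{-1 - 141 + 12 \cdot 141 \left(3 + 141\right)}{6 \left(3 + 141\right)} - \frac{120}{13}) = - (\frac{-1 - 141 + 12 \cdot 141 \cdot 144}{6 \cdot 144} - \frac{120}{13}) = - (\frac{1}{6} \cdot \frac{1}{144} \left(-1 - 141 + 243648\right) - \frac{120}{13}) = - (\frac{1}{6} \cdot \frac{1}{144} \cdot 243506 - \frac{120}{13}) = - (\frac{121753}{432} - \frac{120}{13}) = \left(-1\right) \frac{1530949}{5616} = - \frac{1530949}{5616}$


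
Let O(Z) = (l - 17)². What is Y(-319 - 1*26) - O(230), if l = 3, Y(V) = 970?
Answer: 774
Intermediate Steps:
O(Z) = 196 (O(Z) = (3 - 17)² = (-14)² = 196)
Y(-319 - 1*26) - O(230) = 970 - 1*196 = 970 - 196 = 774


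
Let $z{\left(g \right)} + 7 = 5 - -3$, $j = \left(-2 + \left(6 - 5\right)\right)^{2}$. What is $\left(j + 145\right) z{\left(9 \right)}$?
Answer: $146$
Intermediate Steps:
$j = 1$ ($j = \left(-2 + \left(6 - 5\right)\right)^{2} = \left(-2 + 1\right)^{2} = \left(-1\right)^{2} = 1$)
$z{\left(g \right)} = 1$ ($z{\left(g \right)} = -7 + \left(5 - -3\right) = -7 + \left(5 + 3\right) = -7 + 8 = 1$)
$\left(j + 145\right) z{\left(9 \right)} = \left(1 + 145\right) 1 = 146 \cdot 1 = 146$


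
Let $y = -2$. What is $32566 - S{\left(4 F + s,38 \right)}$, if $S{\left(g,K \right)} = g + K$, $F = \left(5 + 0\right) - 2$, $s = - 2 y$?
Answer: $32512$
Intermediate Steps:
$s = 4$ ($s = \left(-2\right) \left(-2\right) = 4$)
$F = 3$ ($F = 5 - 2 = 3$)
$S{\left(g,K \right)} = K + g$
$32566 - S{\left(4 F + s,38 \right)} = 32566 - \left(38 + \left(4 \cdot 3 + 4\right)\right) = 32566 - \left(38 + \left(12 + 4\right)\right) = 32566 - \left(38 + 16\right) = 32566 - 54 = 32512$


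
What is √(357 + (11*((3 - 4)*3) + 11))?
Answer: √335 ≈ 18.303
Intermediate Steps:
√(357 + (11*((3 - 4)*3) + 11)) = √(357 + (11*(-1*3) + 11)) = √(357 + (11*(-3) + 11)) = √(357 + (-33 + 11)) = √(357 - 22) = √335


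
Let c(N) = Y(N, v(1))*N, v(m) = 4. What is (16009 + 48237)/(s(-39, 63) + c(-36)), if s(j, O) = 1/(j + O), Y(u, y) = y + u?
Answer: 1541904/27649 ≈ 55.767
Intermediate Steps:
Y(u, y) = u + y
s(j, O) = 1/(O + j)
c(N) = N*(4 + N) (c(N) = (N + 4)*N = (4 + N)*N = N*(4 + N))
(16009 + 48237)/(s(-39, 63) + c(-36)) = (16009 + 48237)/(1/(63 - 39) - 36*(4 - 36)) = 64246/(1/24 - 36*(-32)) = 64246/(1/24 + 1152) = 64246/(27649/24) = 64246*(24/27649) = 1541904/27649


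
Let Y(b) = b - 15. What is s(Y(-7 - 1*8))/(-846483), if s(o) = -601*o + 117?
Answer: -6049/282161 ≈ -0.021438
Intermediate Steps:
Y(b) = -15 + b
s(o) = 117 - 601*o
s(Y(-7 - 1*8))/(-846483) = (117 - 601*(-15 + (-7 - 1*8)))/(-846483) = (117 - 601*(-15 + (-7 - 8)))*(-1/846483) = (117 - 601*(-15 - 15))*(-1/846483) = (117 - 601*(-30))*(-1/846483) = (117 + 18030)*(-1/846483) = 18147*(-1/846483) = -6049/282161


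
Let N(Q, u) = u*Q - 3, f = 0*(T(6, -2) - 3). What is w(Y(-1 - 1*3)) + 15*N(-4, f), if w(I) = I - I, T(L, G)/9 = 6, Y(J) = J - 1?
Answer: -45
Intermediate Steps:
Y(J) = -1 + J
T(L, G) = 54 (T(L, G) = 9*6 = 54)
f = 0 (f = 0*(54 - 3) = 0*51 = 0)
N(Q, u) = -3 + Q*u (N(Q, u) = Q*u - 3 = -3 + Q*u)
w(I) = 0
w(Y(-1 - 1*3)) + 15*N(-4, f) = 0 + 15*(-3 - 4*0) = 0 + 15*(-3 + 0) = 0 + 15*(-3) = 0 - 45 = -45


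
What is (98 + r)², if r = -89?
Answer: 81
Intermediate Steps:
(98 + r)² = (98 - 89)² = 9² = 81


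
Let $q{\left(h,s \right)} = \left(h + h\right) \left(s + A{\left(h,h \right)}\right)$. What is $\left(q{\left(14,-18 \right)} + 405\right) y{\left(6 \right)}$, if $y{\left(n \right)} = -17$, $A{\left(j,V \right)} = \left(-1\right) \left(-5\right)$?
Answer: $-697$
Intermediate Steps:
$A{\left(j,V \right)} = 5$
$q{\left(h,s \right)} = 2 h \left(5 + s\right)$ ($q{\left(h,s \right)} = \left(h + h\right) \left(s + 5\right) = 2 h \left(5 + s\right)$)
$\left(q{\left(14,-18 \right)} + 405\right) y{\left(6 \right)} = \left(2 \cdot 14 \left(5 - 18\right) + 405\right) \left(-17\right) = \left(2 \cdot 14 \left(-13\right) + 405\right) \left(-17\right) = \left(-364 + 405\right) \left(-17\right) = 41 \left(-17\right) = -697$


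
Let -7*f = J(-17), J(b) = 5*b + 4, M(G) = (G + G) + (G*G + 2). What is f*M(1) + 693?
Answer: 5256/7 ≈ 750.86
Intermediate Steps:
M(G) = 2 + G**2 + 2*G (M(G) = 2*G + (G**2 + 2) = 2*G + (2 + G**2) = 2 + G**2 + 2*G)
J(b) = 4 + 5*b
f = 81/7 (f = -(4 + 5*(-17))/7 = -(4 - 85)/7 = -1/7*(-81) = 81/7 ≈ 11.571)
f*M(1) + 693 = 81*(2 + 1**2 + 2*1)/7 + 693 = 81*(2 + 1 + 2)/7 + 693 = (81/7)*5 + 693 = 405/7 + 693 = 5256/7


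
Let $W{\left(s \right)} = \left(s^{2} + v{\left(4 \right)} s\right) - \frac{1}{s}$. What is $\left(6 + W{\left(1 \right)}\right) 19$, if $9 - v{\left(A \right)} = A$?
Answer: $209$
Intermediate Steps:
$v{\left(A \right)} = 9 - A$
$W{\left(s \right)} = s^{2} - \frac{1}{s} + 5 s$ ($W{\left(s \right)} = \left(s^{2} + \left(9 - 4\right) s\right) - \frac{1}{s} = \left(s^{2} + 5 s\right) - \frac{1}{s} = s^{2} - \frac{1}{s} + 5 s$)
$\left(6 + W{\left(1 \right)}\right) 19 = \left(6 + \frac{-1 + 1^{2} \left(5 + 1\right)}{1}\right) 19 = \left(6 + 1 \left(-1 + 1 \cdot 6\right)\right) 19 = \left(6 + 1 \left(-1 + 6\right)\right) 19 = \left(6 + 1 \cdot 5\right) 19 = \left(6 + 5\right) 19 = 11 \cdot 19 = 209$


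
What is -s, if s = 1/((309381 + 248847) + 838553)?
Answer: -1/1396781 ≈ -7.1593e-7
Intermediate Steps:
s = 1/1396781 (s = 1/(558228 + 838553) = 1/1396781 ≈ 7.1593e-7)
-s = -1*1/1396781 = -1/1396781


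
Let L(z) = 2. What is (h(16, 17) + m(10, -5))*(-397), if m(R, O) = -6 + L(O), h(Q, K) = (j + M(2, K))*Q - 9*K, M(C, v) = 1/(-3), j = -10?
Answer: 383899/3 ≈ 1.2797e+5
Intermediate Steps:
M(C, v) = -1/3
h(Q, K) = -9*K - 31*Q/3 (h(Q, K) = (-10 - 1/3)*Q - 9*K = -31*Q/3 - 9*K = -9*K - 31*Q/3)
m(R, O) = -4 (m(R, O) = -6 + 2 = -4)
(h(16, 17) + m(10, -5))*(-397) = ((-9*17 - 31/3*16) - 4)*(-397) = ((-153 - 496/3) - 4)*(-397) = (-955/3 - 4)*(-397) = -967/3*(-397) = 383899/3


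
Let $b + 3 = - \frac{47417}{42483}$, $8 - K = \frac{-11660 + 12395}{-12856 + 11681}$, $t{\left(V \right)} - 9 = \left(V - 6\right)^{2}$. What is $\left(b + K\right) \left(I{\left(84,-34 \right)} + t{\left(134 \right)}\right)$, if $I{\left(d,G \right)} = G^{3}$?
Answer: $- \frac{49116308321}{475405} \approx -1.0331 \cdot 10^{5}$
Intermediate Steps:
$t{\left(V \right)} = 9 + \left(-6 + V\right)^{2}$ ($t{\left(V \right)} = 9 + \left(V - 6\right)^{2} = 9 + \left(-6 + V\right)^{2}$)
$K = \frac{2027}{235}$ ($K = 8 - \frac{-11660 + 12395}{-12856 + 11681} = 8 - \frac{735}{-1175} = 8 - 735 \left(- \frac{1}{1175}\right) = 8 - - \frac{147}{235} = 8 + \frac{147}{235} = \frac{2027}{235} \approx 8.6255$)
$b = - \frac{174866}{42483}$ ($b = -3 - \frac{47417}{42483} = - \frac{174866}{42483} \approx -4.1161$)
$\left(b + K\right) \left(I{\left(84,-34 \right)} + t{\left(134 \right)}\right) = \left(- \frac{174866}{42483} + \frac{2027}{235}\right) \left(\left(-34\right)^{3} + \left(9 + \left(-6 + 134\right)^{2}\right)\right) = \frac{45019531 \left(-39304 + \left(9 + 128^{2}\right)\right)}{9983505} = \frac{45019531 \left(-39304 + \left(9 + 16384\right)\right)}{9983505} = \frac{45019531 \left(-39304 + 16393\right)}{9983505} = \frac{45019531}{9983505} \left(-22911\right) = - \frac{49116308321}{475405}$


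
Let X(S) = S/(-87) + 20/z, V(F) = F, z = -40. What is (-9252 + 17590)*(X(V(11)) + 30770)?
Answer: 22320288199/87 ≈ 2.5656e+8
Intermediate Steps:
X(S) = -1/2 - S/87 (X(S) = S/(-87) + 20/(-40) = S*(-1/87) + 20*(-1/40) = -S/87 - 1/2 = -1/2 - S/87)
(-9252 + 17590)*(X(V(11)) + 30770) = (-9252 + 17590)*((-1/2 - 1/87*11) + 30770) = 8338*((-1/2 - 11/87) + 30770) = 8338*(-109/174 + 30770) = 8338*(5353871/174) = 22320288199/87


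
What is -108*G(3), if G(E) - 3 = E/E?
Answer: -432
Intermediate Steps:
G(E) = 4 (G(E) = 3 + E/E = 3 + 1 = 4)
-108*G(3) = -108*4 = -432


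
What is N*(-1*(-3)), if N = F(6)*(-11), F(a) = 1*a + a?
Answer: -396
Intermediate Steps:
F(a) = 2*a (F(a) = a + a = 2*a)
N = -132 (N = (2*6)*(-11) = 12*(-11) = -132)
N*(-1*(-3)) = -(-132)*(-3) = -132*3 = -396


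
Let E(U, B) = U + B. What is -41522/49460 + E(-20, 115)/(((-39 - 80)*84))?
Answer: -104938153/123600540 ≈ -0.84901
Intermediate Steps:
E(U, B) = B + U
-41522/49460 + E(-20, 115)/(((-39 - 80)*84)) = -41522/49460 + (115 - 20)/(((-39 - 80)*84)) = -41522*1/49460 + 95/((-119*84)) = -20761/24730 + 95/(-9996) = -20761/24730 + 95*(-1/9996) = -20761/24730 - 95/9996 = -104938153/123600540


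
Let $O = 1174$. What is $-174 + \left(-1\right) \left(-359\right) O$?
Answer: $421292$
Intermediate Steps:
$-174 + \left(-1\right) \left(-359\right) O = -174 + \left(-1\right) \left(-359\right) 1174 = -174 + 359 \cdot 1174 = -174 + 421466 = 421292$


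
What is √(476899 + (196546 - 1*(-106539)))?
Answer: 164*√29 ≈ 883.17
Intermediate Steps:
√(476899 + (196546 - 1*(-106539))) = √(476899 + (196546 + 106539)) = √(476899 + 303085) = √779984 = 164*√29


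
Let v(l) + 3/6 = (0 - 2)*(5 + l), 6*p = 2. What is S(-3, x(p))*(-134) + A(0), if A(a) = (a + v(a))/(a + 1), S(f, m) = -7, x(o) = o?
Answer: 1855/2 ≈ 927.50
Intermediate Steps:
p = 1/3 (p = (1/6)*2 = 1/3 ≈ 0.33333)
v(l) = -21/2 - 2*l (v(l) = -1/2 + (0 - 2)*(5 + l) = -1/2 - 2*(5 + l) = -1/2 + (-10 - 2*l) = -21/2 - 2*l)
A(a) = (-21/2 - a)/(1 + a) (A(a) = (a + (-21/2 - 2*a))/(a + 1) = (-21/2 - a)/(1 + a))
S(-3, x(p))*(-134) + A(0) = -7*(-134) + (-21/2 - 1*0)/(1 + 0) = 938 + (-21/2 + 0)/1 = 938 + 1*(-21/2) = 938 - 21/2 = 1855/2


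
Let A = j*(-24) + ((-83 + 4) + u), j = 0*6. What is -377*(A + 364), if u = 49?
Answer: -125918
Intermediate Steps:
j = 0
A = -30 (A = 0*(-24) + ((-83 + 4) + 49) = 0 + (-79 + 49) = 0 - 30 = -30)
-377*(A + 364) = -377*(-30 + 364) = -377*334 = -125918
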